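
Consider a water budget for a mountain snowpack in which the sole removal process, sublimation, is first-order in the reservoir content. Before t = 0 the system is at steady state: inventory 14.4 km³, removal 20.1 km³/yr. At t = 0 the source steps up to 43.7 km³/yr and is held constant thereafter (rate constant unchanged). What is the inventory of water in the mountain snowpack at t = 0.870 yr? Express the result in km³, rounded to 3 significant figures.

τ = M₀/F₀ = 14.4/20.1 = 0.7164 yr; rate constant k = 1/τ.
New steady state M_∞ = F₁/k = F₁·τ = 43.7 × 0.7164 = 31.307 km³.
M(t) = M_∞ + (M₀ − M_∞)·e^(−t/τ); t/τ = 0.870/0.7164 = 1.214, so e^(−t/τ) = 0.2969.
M(t) = 31.307 − 16.91 × 0.2969 = 26.288 km³.

26.3 km³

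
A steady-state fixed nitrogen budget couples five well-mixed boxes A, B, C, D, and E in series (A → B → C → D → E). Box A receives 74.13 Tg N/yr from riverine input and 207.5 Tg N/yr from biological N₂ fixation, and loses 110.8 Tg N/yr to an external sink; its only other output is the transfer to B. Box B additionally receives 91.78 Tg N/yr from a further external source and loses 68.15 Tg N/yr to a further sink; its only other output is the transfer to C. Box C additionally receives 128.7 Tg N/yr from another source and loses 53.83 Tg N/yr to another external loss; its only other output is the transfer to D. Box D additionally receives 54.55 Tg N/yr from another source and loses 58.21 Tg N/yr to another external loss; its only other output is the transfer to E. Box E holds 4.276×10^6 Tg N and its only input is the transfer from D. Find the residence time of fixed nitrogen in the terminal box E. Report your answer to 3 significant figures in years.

16100 yr

Box A: F(A→B) = (74.13 + 207.5) − 110.8 = 170.83 Tg N/yr.
Box B: F(B→C) = (170.83 + 91.78) − 68.15 = 194.46 Tg N/yr.
Box C: F(C→D) = (194.46 + 128.7) − 53.83 = 269.33 Tg N/yr.
Box D: F(D→E) = (269.33 + 54.55) − 58.21 = 265.67 Tg N/yr.
Box E throughput = its input = 265.67 Tg N/yr; τ = 4.276×10^6 / 265.67 = 16100 yr.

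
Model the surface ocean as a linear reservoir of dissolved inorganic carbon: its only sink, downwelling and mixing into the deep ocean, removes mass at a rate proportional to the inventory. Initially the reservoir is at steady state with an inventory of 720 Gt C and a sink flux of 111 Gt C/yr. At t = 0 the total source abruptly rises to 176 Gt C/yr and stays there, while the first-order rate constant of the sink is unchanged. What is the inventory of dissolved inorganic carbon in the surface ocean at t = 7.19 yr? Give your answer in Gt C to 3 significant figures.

The sink rate constant is k = F₀/M₀ = 111/720 = 0.1542 yr⁻¹.
Solving dM/dt = F₁ − kM with M(0) = M₀ gives M(t) = F₁/k + (M₀ − F₁/k)·e^(−kt).
F₁/k = 176/0.1542 = 1141.6 Gt C; kt = 0.1542 × 7.19 = 1.108, e^(−kt) = 0.3301.
M(7.19) = 1141.6 + (720 − 1141.6) × 0.3301 = 1141.6 − 139.2 = 1002.5 Gt C.

1000 Gt C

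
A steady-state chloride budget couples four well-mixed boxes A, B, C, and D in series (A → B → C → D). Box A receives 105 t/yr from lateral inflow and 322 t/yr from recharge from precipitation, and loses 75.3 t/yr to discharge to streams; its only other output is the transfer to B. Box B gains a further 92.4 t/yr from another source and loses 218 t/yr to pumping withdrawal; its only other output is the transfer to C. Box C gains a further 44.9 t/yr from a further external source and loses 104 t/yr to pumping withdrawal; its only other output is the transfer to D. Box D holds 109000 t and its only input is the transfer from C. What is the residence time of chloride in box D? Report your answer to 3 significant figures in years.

Box A: F(A→B) = (105 + 322) − 75.3 = 351.70 t/yr.
Box B: F(B→C) = (351.70 + 92.4) − 218 = 226.10 t/yr.
Box C: F(C→D) = (226.10 + 44.9) − 104 = 167.00 t/yr.
Box D throughput = its input = 167.00 t/yr; τ = 109000 / 167.00 = 652.7 yr.

653 yr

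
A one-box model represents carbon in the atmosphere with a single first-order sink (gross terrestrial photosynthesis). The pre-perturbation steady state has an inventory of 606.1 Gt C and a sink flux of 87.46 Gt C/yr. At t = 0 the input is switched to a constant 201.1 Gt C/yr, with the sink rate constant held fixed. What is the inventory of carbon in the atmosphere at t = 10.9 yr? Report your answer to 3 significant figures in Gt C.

1230 Gt C

Residence time τ = M₀/F₀ = 6.930 yr. The eventual steady state is M_∞ = M₀·(F₁/F₀) = 606.1 × 201.1/87.46 = 1393.6 Gt C.
The anomaly ΔM(t) = M(t) − M_∞ decays as ΔM₀·e^(−t/τ) with ΔM₀ = 606.1 − 1393.6 = −787.5 Gt C.
At t = 10.9 yr, e^(−t/τ) = e^(−1.573) = 0.2074, so ΔM = −163.4 Gt C and M = 1393.6 − 163.4 = 1230.3 Gt C.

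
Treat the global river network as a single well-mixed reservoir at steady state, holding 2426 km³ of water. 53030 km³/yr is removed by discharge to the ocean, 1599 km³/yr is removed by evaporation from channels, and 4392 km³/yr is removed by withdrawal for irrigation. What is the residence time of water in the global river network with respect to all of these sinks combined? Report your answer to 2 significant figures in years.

Total removal flux = 53030 + 1599 + 4392 = 59021 km³/yr.
τ = M / ΣF_out = 2426 / 59021 = 0.04110 yr.

0.041 yr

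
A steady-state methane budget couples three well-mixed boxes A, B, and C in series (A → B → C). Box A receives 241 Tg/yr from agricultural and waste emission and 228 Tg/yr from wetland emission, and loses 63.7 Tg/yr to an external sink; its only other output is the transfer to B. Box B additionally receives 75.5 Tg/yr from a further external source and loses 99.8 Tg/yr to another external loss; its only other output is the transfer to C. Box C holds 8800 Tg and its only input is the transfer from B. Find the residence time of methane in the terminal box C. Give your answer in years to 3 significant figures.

23.1 yr

Box A: F(A→B) = (241 + 228) − 63.7 = 405.30 Tg/yr.
Box B: F(B→C) = (405.30 + 75.5) − 99.8 = 381.00 Tg/yr.
Box C throughput = its input = 381.00 Tg/yr; τ = 8800 / 381.00 = 23.10 yr.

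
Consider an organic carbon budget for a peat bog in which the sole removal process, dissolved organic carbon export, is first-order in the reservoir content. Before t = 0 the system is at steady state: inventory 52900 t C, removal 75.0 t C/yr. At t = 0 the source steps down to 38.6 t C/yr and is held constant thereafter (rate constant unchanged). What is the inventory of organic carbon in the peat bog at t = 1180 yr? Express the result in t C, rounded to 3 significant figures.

τ = M₀/F₀ = 52900/75.0 = 705.3 yr; rate constant k = 1/τ.
New steady state M_∞ = F₁/k = F₁·τ = 38.6 × 705.3 = 27226 t C.
M(t) = M_∞ + (M₀ − M_∞)·e^(−t/τ); t/τ = 1180/705.3 = 1.673, so e^(−t/τ) = 0.1877.
M(t) = 27226 + 25670 × 0.1877 = 32045 t C.

32000 t C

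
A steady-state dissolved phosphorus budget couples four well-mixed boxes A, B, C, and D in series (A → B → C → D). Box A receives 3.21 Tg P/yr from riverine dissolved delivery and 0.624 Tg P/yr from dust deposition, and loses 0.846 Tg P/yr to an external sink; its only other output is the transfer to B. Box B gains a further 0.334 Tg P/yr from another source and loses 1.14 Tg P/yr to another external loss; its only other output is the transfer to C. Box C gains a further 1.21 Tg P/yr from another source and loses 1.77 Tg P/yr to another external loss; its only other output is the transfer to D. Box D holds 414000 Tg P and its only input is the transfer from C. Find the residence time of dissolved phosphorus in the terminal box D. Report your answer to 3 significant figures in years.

255000 yr

Box A: F(A→B) = (3.21 + 0.624) − 0.846 = 2.9880 Tg P/yr.
Box B: F(B→C) = (2.9880 + 0.334) − 1.14 = 2.1820 Tg P/yr.
Box C: F(C→D) = (2.1820 + 1.21) − 1.77 = 1.6220 Tg P/yr.
Box D throughput = its input = 1.6220 Tg P/yr; τ = 414000 / 1.6220 = 255200 yr.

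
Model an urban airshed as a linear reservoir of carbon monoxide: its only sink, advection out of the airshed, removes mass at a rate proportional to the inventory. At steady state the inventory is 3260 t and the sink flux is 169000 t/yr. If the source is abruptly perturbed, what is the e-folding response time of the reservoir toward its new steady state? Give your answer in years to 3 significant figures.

0.0193 yr

For a linear reservoir the response time equals the residence time τ = M/F.
τ = 3260 / 169000 = 0.01929 yr.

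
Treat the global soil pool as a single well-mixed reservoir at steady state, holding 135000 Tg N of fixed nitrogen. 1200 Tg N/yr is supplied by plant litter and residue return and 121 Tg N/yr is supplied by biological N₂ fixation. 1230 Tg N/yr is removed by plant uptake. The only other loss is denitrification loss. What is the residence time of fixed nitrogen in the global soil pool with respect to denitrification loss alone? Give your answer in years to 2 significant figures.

At steady state ΣF_in = ΣF_out.
ΣF_in = 1200 + 121 = 1321.0 Tg N/yr.
Denitrification loss flux = ΣF_in − (1230) = 1321.0 − 1230 = 91.00 Tg N/yr.
τ = M / F = 135000 / 91.00 = 1484 yr.

1500 yr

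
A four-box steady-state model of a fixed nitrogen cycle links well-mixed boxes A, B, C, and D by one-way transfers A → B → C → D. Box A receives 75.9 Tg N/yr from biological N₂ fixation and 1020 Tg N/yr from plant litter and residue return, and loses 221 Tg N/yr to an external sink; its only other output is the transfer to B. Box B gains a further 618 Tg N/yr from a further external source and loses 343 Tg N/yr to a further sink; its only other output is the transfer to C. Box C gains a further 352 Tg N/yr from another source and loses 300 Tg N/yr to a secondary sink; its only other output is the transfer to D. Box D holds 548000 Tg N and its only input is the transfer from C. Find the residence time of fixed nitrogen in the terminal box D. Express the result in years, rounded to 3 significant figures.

Box A: F(A→B) = (75.9 + 1020) − 221 = 874.90 Tg N/yr.
Box B: F(B→C) = (874.90 + 618) − 343 = 1149.9 Tg N/yr.
Box C: F(C→D) = (1149.9 + 352) − 300 = 1201.9 Tg N/yr.
Box D throughput = its input = 1201.9 Tg N/yr; τ = 548000 / 1201.9 = 455.9 yr.

456 yr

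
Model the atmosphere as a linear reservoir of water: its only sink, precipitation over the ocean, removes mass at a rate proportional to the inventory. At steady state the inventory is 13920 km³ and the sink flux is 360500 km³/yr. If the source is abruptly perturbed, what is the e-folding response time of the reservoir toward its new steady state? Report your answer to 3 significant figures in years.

0.0386 yr

For a linear reservoir the response time equals the residence time τ = M/F.
τ = 13920 / 360500 = 0.03861 yr.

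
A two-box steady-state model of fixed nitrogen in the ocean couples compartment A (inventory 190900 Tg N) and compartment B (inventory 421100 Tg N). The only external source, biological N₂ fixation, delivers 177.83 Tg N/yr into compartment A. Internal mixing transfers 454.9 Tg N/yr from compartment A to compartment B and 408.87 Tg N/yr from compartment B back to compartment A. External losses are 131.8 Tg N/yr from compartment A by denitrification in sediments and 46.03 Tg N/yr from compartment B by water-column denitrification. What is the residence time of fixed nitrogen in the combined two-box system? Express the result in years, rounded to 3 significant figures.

Residence time in the combined system uses the total inventory and the total *external* removal — internal exchanges between the two boxes cancel.
M_total = 190900 + 421100 = 612000 Tg N.
ΣF_external_out = 131.8 + 46.03 = 177.83 Tg N/yr.
τ = M_total / ΣF_ext = 612000 / 177.83 = 3441 yr.

3440 yr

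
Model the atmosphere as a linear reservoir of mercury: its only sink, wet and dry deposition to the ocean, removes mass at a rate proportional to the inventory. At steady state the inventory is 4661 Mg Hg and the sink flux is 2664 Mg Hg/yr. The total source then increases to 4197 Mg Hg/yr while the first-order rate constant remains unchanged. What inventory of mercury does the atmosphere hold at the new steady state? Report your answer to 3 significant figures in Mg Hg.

7340 Mg Hg

Rate constant k = F/M = 2664 / 4661 = 0.5716 yr⁻¹.
At the new steady state, source = k·M_new ⇒ M_new = 4197 / 0.5716 = 7343 Mg Hg.
(Equivalently M_new = M × F_new/F_old = 4661 × 4197/2664.)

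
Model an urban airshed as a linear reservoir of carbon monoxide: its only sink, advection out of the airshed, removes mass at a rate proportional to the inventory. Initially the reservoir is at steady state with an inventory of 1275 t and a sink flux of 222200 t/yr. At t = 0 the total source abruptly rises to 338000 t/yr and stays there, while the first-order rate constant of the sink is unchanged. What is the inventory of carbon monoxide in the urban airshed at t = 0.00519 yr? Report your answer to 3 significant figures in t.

1670 t

τ = M₀/F₀ = 1275/222200 = 0.005738 yr; rate constant k = 1/τ.
New steady state M_∞ = F₁/k = F₁·τ = 338000 × 0.005738 = 1939.5 t.
M(t) = M_∞ + (M₀ − M_∞)·e^(−t/τ); t/τ = 0.00519/0.005738 = 0.9045, so e^(−t/τ) = 0.4048.
M(t) = 1939.5 − 664.5 × 0.4048 = 1670.5 t.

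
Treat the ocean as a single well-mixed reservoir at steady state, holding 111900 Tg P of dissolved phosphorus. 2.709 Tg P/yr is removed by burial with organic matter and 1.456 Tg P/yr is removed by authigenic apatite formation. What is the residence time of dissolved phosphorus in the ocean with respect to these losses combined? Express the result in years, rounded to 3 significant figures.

26900 yr

Total removal = 2.709 + 1.456 = 4.1650 Tg P/yr.
τ = M / ΣF_out = 111900 / 4.1650 = 26870 yr.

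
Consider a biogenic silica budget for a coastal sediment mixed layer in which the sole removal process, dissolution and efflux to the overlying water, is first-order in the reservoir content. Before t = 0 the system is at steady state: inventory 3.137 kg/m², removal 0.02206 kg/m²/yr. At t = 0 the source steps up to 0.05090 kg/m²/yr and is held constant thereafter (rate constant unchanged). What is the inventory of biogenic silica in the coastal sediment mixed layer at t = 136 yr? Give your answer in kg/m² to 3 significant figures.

Residence time τ = M₀/F₀ = 142.2 yr. The eventual steady state is M_∞ = M₀·(F₁/F₀) = 3.137 × 0.05090/0.02206 = 7.2381 kg/m².
The anomaly ΔM(t) = M(t) − M_∞ decays as ΔM₀·e^(−t/τ) with ΔM₀ = 3.137 − 7.2381 = −4.101 kg/m².
At t = 136 yr, e^(−t/τ) = e^(−0.9564) = 0.3843, so ΔM = −1.576 kg/m² and M = 7.2381 − 1.576 = 5.6621 kg/m².

5.66 kg/m²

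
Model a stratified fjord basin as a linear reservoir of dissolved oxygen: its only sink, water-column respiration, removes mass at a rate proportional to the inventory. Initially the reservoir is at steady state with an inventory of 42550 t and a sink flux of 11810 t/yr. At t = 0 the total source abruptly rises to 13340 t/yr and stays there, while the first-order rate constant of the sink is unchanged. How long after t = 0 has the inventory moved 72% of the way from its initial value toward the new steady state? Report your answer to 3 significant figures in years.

4.59 yr

τ = M₀/F₀ = 42550/11810 = 3.603 yr.
The remaining gap fraction is e^(−t/τ); 72% covered ⇒ e^(−t/τ) = 0.280.
t = −τ ln(0.280) = 3.603 × 1.273 = 4.586 yr.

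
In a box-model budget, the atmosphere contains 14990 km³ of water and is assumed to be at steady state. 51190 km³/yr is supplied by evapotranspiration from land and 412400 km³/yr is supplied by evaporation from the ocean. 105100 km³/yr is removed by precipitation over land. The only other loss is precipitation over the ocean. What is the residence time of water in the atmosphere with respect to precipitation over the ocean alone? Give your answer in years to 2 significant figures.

At steady state ΣF_in = ΣF_out.
ΣF_in = 51190 + 412400 = 463590 km³/yr.
Precipitation over the ocean flux = ΣF_in − (105100) = 463590 − 105100 = 358500 km³/yr.
τ = M / F = 14990 / 358500 = 0.04181 yr.

0.042 yr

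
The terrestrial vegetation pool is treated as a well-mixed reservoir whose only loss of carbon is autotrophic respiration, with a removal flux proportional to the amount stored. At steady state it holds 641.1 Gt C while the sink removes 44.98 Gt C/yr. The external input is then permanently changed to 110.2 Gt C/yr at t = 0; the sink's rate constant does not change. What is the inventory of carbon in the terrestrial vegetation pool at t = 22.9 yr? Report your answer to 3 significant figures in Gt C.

1380 Gt C

Residence time τ = M₀/F₀ = 14.25 yr. The eventual steady state is M_∞ = M₀·(F₁/F₀) = 641.1 × 110.2/44.98 = 1570.7 Gt C.
The anomaly ΔM(t) = M(t) − M_∞ decays as ΔM₀·e^(−t/τ) with ΔM₀ = 641.1 − 1570.7 = −929.6 Gt C.
At t = 22.9 yr, e^(−t/τ) = e^(−1.607) = 0.2006, so ΔM = −186.4 Gt C and M = 1570.7 − 186.4 = 1384.3 Gt C.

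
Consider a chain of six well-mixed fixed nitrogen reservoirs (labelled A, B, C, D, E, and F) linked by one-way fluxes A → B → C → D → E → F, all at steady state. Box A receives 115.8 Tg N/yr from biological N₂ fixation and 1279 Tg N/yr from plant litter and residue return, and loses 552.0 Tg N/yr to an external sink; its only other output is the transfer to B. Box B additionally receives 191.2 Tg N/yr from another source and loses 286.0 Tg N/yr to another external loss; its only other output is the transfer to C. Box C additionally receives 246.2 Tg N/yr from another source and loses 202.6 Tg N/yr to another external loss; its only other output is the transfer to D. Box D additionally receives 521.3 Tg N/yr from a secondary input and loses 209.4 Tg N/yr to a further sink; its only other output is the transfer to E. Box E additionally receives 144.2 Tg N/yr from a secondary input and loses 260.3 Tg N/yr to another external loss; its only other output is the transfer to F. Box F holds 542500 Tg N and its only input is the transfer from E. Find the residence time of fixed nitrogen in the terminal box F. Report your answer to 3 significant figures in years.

549 yr

Box A: F(A→B) = (115.8 + 1279) − 552.0 = 842.80 Tg N/yr.
Box B: F(B→C) = (842.80 + 191.2) − 286.0 = 748.00 Tg N/yr.
Box C: F(C→D) = (748.00 + 246.2) − 202.6 = 791.60 Tg N/yr.
Box D: F(D→E) = (791.60 + 521.3) − 209.4 = 1103.5 Tg N/yr.
Box E: F(E→F) = (1103.5 + 144.2) − 260.3 = 987.40 Tg N/yr.
Box F throughput = its input = 987.40 Tg N/yr; τ = 542500 / 987.40 = 549.4 yr.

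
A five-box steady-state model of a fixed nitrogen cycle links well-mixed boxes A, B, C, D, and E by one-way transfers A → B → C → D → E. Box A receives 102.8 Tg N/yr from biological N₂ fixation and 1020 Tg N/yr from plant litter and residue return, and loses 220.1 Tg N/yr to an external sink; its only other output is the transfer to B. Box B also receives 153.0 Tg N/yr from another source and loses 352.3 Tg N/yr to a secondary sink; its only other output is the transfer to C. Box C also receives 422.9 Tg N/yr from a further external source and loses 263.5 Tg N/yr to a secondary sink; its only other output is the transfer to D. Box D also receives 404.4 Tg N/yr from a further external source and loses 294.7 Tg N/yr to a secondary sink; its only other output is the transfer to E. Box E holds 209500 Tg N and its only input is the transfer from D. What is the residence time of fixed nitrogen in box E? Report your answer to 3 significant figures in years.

215 yr

Box A: F(A→B) = (102.8 + 1020) − 220.1 = 902.70 Tg N/yr.
Box B: F(B→C) = (902.70 + 153.0) − 352.3 = 703.40 Tg N/yr.
Box C: F(C→D) = (703.40 + 422.9) − 263.5 = 862.80 Tg N/yr.
Box D: F(D→E) = (862.80 + 404.4) − 294.7 = 972.50 Tg N/yr.
Box E throughput = its input = 972.50 Tg N/yr; τ = 209500 / 972.50 = 215.4 yr.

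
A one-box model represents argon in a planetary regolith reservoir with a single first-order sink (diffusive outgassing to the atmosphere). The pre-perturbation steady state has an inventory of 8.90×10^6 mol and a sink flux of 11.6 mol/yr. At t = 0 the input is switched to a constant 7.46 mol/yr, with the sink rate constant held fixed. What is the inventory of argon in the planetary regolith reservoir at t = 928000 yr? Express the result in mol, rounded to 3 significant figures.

6.67×10^6 mol

The sink rate constant is k = F₀/M₀ = 11.6/8.90×10^6 = 1.303×10^-6 yr⁻¹.
Solving dM/dt = F₁ − kM with M(0) = M₀ gives M(t) = F₁/k + (M₀ − F₁/k)·e^(−kt).
F₁/k = 7.46/1.303×10^-6 = 5.7236×10^6 mol; kt = 1.303×10^-6 × 928000 = 1.210, e^(−kt) = 0.2983.
M(928000) = 5.7236×10^6 + (8.90×10^6 − 5.7236×10^6) × 0.2983 = 5.7236×10^6 + 947600 = 6.6713×10^6 mol.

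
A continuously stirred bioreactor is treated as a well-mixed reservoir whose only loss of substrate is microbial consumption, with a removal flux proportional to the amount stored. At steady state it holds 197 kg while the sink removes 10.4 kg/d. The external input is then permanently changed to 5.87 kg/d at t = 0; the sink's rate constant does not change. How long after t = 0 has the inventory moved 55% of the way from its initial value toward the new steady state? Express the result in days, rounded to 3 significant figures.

τ = M₀/F₀ = 197/10.4 = 18.94 d.
The remaining gap fraction is e^(−t/τ); 55% covered ⇒ e^(−t/τ) = 0.450.
t = −τ ln(0.450) = 18.94 × 0.7985 = 15.13 d.

15.1 d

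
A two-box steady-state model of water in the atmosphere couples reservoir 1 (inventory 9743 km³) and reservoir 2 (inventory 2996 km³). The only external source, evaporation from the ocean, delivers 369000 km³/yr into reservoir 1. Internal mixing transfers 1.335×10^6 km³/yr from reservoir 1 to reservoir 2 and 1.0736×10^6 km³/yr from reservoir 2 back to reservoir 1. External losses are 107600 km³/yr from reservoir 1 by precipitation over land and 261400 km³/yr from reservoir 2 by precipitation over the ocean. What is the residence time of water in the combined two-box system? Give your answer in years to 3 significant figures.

0.0345 yr

For the system as a whole, the A↔B exchange is internal and contributes nothing to the throughput; only the external sinks remove mass.
M_total = 9743 + 2996 = 12739 km³.
ΣF_external_out = 107600 + 261400 = 369000 km³/yr.
τ = M_total / ΣF_ext = 12739 / 369000 = 0.03452 yr.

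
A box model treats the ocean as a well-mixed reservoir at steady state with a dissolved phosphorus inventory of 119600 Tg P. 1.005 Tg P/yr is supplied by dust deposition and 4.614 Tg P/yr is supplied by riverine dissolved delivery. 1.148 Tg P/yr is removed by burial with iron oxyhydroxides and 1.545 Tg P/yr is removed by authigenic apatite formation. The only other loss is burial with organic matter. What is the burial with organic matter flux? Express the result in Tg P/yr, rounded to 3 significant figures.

2.93 Tg P/yr

At steady state ΣF_in = ΣF_out.
ΣF_in = 1.005 + 4.614 = 5.6190 Tg P/yr.
Burial with organic matter flux = ΣF_in − (1.148 + 1.545) = 5.6190 − 2.693 = 2.926 Tg P/yr.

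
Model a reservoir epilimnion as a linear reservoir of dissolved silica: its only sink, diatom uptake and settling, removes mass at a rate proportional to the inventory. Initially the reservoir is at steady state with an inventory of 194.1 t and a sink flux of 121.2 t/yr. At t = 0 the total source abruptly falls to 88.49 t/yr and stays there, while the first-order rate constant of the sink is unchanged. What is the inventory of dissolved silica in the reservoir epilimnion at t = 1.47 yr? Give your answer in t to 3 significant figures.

Residence time τ = M₀/F₀ = 1.601 yr. The eventual steady state is M_∞ = M₀·(F₁/F₀) = 194.1 × 88.49/121.2 = 141.72 t.
The anomaly ΔM(t) = M(t) − M_∞ decays as ΔM₀·e^(−t/τ) with ΔM₀ = 194.1 − 141.72 = 52.38 t.
At t = 1.47 yr, e^(−t/τ) = e^(−0.9179) = 0.3994, so ΔM = 20.92 t and M = 141.72 + 20.92 = 162.64 t.

163 t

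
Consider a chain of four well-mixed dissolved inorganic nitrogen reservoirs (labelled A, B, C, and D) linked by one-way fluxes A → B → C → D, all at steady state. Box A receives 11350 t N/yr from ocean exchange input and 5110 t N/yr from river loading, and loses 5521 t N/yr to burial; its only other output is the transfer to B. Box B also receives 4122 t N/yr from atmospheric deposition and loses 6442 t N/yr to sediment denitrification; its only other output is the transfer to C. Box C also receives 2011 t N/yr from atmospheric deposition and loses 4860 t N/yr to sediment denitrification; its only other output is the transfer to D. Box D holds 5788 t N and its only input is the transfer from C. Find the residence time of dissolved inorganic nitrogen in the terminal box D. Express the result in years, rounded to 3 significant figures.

1.00 yr

Box A: F(A→B) = (11350 + 5110) − 5521 = 10939 t N/yr.
Box B: F(B→C) = (10939 + 4122) − 6442 = 8619.0 t N/yr.
Box C: F(C→D) = (8619.0 + 2011) − 4860 = 5770.0 t N/yr.
Box D throughput = its input = 5770.0 t N/yr; τ = 5788 / 5770.0 = 1.003 yr.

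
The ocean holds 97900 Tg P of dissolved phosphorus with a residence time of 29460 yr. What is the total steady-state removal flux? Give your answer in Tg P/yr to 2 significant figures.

F = M / τ = 97900 / 29460 = 3.323 Tg P/yr.

3.3 Tg P/yr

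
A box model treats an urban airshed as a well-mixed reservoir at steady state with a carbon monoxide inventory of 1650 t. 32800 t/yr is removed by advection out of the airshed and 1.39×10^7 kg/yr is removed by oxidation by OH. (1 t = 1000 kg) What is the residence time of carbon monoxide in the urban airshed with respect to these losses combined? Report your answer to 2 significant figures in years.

Convert the oxidation by OH flux: 1.39×10^7 kg/yr = 13900 t/yr.
Total removal = 32800 + 13900 = 46700 t/yr.
τ = M / ΣF_out = 1650 / 46700 = 0.03533 yr.

0.035 yr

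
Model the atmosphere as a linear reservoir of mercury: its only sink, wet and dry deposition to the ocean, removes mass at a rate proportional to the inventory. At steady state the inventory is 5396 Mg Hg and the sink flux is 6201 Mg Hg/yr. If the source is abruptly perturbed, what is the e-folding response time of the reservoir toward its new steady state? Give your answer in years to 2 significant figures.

0.87 yr

For a linear reservoir the response time equals the residence time τ = M/F.
τ = 5396 / 6201 = 0.8702 yr.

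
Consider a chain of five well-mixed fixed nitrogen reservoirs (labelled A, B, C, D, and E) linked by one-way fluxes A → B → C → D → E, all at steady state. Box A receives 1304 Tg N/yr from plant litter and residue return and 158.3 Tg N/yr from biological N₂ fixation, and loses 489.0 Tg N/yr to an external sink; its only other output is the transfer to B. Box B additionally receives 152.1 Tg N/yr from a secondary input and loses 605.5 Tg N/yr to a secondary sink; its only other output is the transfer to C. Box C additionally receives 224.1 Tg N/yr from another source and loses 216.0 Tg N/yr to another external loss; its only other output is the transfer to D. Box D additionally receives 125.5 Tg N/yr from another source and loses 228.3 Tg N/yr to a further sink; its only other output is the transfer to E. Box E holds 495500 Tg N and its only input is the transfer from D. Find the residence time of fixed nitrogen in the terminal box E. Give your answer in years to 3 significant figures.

Box A: F(A→B) = (1304 + 158.3) − 489.0 = 973.30 Tg N/yr.
Box B: F(B→C) = (973.30 + 152.1) − 605.5 = 519.90 Tg N/yr.
Box C: F(C→D) = (519.90 + 224.1) − 216.0 = 528.00 Tg N/yr.
Box D: F(D→E) = (528.00 + 125.5) − 228.3 = 425.20 Tg N/yr.
Box E throughput = its input = 425.20 Tg N/yr; τ = 495500 / 425.20 = 1165 yr.

1170 yr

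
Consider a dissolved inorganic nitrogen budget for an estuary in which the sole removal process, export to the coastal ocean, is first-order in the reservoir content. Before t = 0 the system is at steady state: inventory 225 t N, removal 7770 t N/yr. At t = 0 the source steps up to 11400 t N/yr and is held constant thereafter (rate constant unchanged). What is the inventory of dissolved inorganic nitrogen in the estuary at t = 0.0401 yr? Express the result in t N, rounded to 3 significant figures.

304 t N

τ = M₀/F₀ = 225/7770 = 0.02896 yr; rate constant k = 1/τ.
New steady state M_∞ = F₁/k = F₁·τ = 11400 × 0.02896 = 330.12 t N.
M(t) = M_∞ + (M₀ − M_∞)·e^(−t/τ); t/τ = 0.0401/0.02896 = 1.385, so e^(−t/τ) = 0.2504.
M(t) = 330.12 − 105.1 × 0.2504 = 303.80 t N.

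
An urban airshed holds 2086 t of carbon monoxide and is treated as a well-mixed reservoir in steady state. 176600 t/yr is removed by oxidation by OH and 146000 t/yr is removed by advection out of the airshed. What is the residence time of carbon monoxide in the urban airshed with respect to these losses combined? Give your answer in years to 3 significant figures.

Total removal = 176600 + 146000 = 322600 t/yr.
τ = M / ΣF_out = 2086 / 322600 = 0.006466 yr.

0.00647 yr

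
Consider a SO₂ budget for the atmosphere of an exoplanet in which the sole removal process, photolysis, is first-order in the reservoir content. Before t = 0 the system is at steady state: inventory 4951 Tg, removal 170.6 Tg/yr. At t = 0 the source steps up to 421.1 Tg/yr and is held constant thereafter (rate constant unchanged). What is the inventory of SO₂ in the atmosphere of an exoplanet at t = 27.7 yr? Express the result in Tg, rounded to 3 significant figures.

τ = M₀/F₀ = 4951/170.6 = 29.02 yr; rate constant k = 1/τ.
New steady state M_∞ = F₁/k = F₁·τ = 421.1 × 29.02 = 12221 Tg.
M(t) = M_∞ + (M₀ − M_∞)·e^(−t/τ); t/τ = 27.7/29.02 = 0.9545, so e^(−t/τ) = 0.3850.
M(t) = 12221 − 7270 × 0.3850 = 9421.8 Tg.

9420 Tg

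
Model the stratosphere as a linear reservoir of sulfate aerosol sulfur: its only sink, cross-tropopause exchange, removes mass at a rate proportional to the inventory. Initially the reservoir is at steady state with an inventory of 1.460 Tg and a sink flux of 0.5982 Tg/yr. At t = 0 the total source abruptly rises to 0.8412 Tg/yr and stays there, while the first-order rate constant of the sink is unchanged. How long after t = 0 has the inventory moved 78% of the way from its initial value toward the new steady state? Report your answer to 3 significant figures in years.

τ = M₀/F₀ = 1.460/0.5982 = 2.441 yr.
The remaining gap fraction is e^(−t/τ); 78% covered ⇒ e^(−t/τ) = 0.220.
t = −τ ln(0.220) = 2.441 × 1.514 = 3.695 yr.

3.70 yr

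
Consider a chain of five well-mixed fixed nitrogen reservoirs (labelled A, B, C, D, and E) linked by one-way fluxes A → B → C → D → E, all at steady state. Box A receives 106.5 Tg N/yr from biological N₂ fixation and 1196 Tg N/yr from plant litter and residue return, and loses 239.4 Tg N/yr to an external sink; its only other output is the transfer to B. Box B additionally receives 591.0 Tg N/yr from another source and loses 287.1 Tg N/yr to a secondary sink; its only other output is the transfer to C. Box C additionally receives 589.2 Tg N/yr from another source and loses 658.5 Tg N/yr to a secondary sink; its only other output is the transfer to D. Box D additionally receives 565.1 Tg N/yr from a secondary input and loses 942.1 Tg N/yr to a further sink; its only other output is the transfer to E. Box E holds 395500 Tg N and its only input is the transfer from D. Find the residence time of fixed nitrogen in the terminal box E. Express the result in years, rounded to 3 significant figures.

430 yr

Box A: F(A→B) = (106.5 + 1196) − 239.4 = 1063.1 Tg N/yr.
Box B: F(B→C) = (1063.1 + 591.0) − 287.1 = 1367.0 Tg N/yr.
Box C: F(C→D) = (1367.0 + 589.2) − 658.5 = 1297.7 Tg N/yr.
Box D: F(D→E) = (1297.7 + 565.1) − 942.1 = 920.70 Tg N/yr.
Box E throughput = its input = 920.70 Tg N/yr; τ = 395500 / 920.70 = 429.6 yr.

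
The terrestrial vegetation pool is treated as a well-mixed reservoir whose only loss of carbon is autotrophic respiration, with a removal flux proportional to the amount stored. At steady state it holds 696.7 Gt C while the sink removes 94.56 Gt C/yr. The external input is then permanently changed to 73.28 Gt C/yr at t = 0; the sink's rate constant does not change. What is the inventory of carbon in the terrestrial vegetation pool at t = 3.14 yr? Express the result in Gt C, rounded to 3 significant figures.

The sink rate constant is k = F₀/M₀ = 94.56/696.7 = 0.1357 yr⁻¹.
Solving dM/dt = F₁ − kM with M(0) = M₀ gives M(t) = F₁/k + (M₀ − F₁/k)·e^(−kt).
F₁/k = 73.28/0.1357 = 539.91 Gt C; kt = 0.1357 × 3.14 = 0.4262, e^(−kt) = 0.6530.
M(3.14) = 539.91 + (696.7 − 539.91) × 0.6530 = 539.91 + 102.4 = 642.29 Gt C.

642 Gt C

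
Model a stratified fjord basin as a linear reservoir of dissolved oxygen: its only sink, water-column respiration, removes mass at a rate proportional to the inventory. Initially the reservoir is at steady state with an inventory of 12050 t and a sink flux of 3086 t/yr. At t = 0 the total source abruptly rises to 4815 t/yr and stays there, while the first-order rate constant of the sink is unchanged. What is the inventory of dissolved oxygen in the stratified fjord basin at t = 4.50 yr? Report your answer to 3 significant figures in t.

16700 t

τ = M₀/F₀ = 12050/3086 = 3.905 yr; rate constant k = 1/τ.
New steady state M_∞ = F₁/k = F₁·τ = 4815 × 3.905 = 18801 t.
M(t) = M_∞ + (M₀ − M_∞)·e^(−t/τ); t/τ = 4.50/3.905 = 1.152, so e^(−t/τ) = 0.3159.
M(t) = 18801 − 6751 × 0.3159 = 16669 t.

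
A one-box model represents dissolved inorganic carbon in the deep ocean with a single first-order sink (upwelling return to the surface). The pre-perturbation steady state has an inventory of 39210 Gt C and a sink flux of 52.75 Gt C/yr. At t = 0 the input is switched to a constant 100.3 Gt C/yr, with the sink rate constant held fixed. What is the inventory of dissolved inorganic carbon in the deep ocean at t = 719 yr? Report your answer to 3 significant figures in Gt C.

61100 Gt C

Residence time τ = M₀/F₀ = 743.3 yr. The eventual steady state is M_∞ = M₀·(F₁/F₀) = 39210 × 100.3/52.75 = 74555 Gt C.
The anomaly ΔM(t) = M(t) − M_∞ decays as ΔM₀·e^(−t/τ) with ΔM₀ = 39210 − 74555 = −35340 Gt C.
At t = 719 yr, e^(−t/τ) = e^(−0.9673) = 0.3801, so ΔM = −13440 Gt C and M = 74555 − 13440 = 61120 Gt C.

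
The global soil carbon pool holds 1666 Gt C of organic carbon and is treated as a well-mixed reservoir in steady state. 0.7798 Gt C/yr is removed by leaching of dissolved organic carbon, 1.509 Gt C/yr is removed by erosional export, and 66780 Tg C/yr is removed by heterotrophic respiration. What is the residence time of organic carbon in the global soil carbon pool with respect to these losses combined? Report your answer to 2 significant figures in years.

Convert the heterotrophic respiration flux: 66780 Tg C/yr = 66.78 Gt C/yr.
Total removal = 0.7798 + 1.509 + 66.78 = 69.069 Gt C/yr.
τ = M / ΣF_out = 1666 / 69.069 = 24.12 yr.

24 yr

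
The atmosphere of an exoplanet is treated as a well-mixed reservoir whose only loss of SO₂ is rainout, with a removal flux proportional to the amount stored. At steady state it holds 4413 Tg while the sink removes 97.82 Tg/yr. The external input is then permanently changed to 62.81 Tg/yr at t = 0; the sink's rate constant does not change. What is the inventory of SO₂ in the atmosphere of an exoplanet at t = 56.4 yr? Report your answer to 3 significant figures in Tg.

τ = M₀/F₀ = 4413/97.82 = 45.11 yr; rate constant k = 1/τ.
New steady state M_∞ = F₁/k = F₁·τ = 62.81 × 45.11 = 2833.6 Tg.
M(t) = M_∞ + (M₀ − M_∞)·e^(−t/τ); t/τ = 56.4/45.11 = 1.250, so e^(−t/τ) = 0.2865.
M(t) = 2833.6 + 1579 × 0.2865 = 3286.0 Tg.

3290 Tg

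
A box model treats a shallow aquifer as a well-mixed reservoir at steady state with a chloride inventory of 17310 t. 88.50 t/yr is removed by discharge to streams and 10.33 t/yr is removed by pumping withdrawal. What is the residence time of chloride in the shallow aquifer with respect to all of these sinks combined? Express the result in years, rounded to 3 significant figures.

Total removal flux = 88.50 + 10.33 = 98.830 t/yr.
τ = M / ΣF_out = 17310 / 98.830 = 175.1 yr.

175 yr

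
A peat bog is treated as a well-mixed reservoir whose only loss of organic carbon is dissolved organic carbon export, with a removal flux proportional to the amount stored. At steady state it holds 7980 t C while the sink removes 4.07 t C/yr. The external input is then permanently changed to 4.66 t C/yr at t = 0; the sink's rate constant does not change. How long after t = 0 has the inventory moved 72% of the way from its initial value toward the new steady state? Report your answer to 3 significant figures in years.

τ = M₀/F₀ = 7980/4.07 = 1961 yr.
The remaining gap fraction is e^(−t/τ); 72% covered ⇒ e^(−t/τ) = 0.280.
t = −τ ln(0.280) = 1961 × 1.273 = 2496 yr.

2500 yr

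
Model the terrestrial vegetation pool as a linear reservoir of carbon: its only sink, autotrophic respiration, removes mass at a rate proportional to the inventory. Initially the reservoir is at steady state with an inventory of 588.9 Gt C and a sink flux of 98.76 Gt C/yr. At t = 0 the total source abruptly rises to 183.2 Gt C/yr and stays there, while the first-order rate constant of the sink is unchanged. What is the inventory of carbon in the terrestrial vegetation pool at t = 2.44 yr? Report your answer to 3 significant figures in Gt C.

τ = M₀/F₀ = 588.9/98.76 = 5.963 yr; rate constant k = 1/τ.
New steady state M_∞ = F₁/k = F₁·τ = 183.2 × 5.963 = 1092.4 Gt C.
M(t) = M_∞ + (M₀ − M_∞)·e^(−t/τ); t/τ = 2.44/5.963 = 0.4092, so e^(−t/τ) = 0.6642.
M(t) = 1092.4 − 503.5 × 0.6642 = 757.99 Gt C.

758 Gt C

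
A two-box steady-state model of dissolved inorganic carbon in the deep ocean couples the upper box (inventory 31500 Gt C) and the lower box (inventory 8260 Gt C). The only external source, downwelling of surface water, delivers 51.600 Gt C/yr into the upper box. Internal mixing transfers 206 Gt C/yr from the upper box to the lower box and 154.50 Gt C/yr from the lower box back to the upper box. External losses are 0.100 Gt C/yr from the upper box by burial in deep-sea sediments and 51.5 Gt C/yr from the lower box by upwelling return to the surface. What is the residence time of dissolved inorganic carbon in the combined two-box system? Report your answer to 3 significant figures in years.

For the system as a whole, the A↔B exchange is internal and contributes nothing to the throughput; only the external sinks remove mass.
M_total = 31500 + 8260 = 39760 Gt C.
ΣF_external_out = 0.100 + 51.5 = 51.600 Gt C/yr.
τ = M_total / ΣF_ext = 39760 / 51.600 = 770.5 yr.

771 yr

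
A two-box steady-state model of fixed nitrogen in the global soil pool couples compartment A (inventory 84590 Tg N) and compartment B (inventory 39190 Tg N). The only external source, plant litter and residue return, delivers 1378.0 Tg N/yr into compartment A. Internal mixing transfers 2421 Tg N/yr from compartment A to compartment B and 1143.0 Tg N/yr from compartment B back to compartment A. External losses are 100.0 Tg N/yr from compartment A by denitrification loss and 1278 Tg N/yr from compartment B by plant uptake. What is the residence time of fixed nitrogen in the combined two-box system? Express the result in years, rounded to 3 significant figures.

89.8 yr

Residence time in the combined system uses the total inventory and the total *external* removal — internal exchanges between the two boxes cancel.
M_total = 84590 + 39190 = 123780 Tg N.
ΣF_external_out = 100.0 + 1278 = 1378.0 Tg N/yr.
τ = M_total / ΣF_ext = 123780 / 1378.0 = 89.83 yr.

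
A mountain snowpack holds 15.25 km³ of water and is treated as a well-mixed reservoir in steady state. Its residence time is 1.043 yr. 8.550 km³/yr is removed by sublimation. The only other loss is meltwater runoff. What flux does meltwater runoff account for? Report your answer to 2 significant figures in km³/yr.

6.1 km³/yr

Total removal F = M/τ = 15.25 / 1.043 = 14.62 km³/yr.
Meltwater runoff = F − (8.550) = 14.62 − 8.550 = 6.071 km³/yr.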